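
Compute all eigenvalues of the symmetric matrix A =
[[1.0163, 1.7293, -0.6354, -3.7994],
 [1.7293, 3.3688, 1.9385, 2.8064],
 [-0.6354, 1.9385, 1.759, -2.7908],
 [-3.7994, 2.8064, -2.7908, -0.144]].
sigma(A) ≈ {-6, 2, 5} (5 with multiplicity 2)

A is real symmetric, so its spectrum consists of real eigenvalues. Expanding the characteristic polynomial of the displayed matrix gives
  det(λ I - A) = p(λ) = λ^4 + (-6)λ^3 + (-27)λ^2 + (220.0022)λ + (-300.0103).
Solving p(λ) = 0 yields eigenvalues ≈ -6, 2, 5, 5. (A is shown rounded to 4 decimals, so these recover the underlying integer eigenvalues to within that precision.)
Verification: the trace of A = 6 equals the sum of eigenvalues 6, and det(A) ≈ -300.0103 matches the eigenvalue product -300.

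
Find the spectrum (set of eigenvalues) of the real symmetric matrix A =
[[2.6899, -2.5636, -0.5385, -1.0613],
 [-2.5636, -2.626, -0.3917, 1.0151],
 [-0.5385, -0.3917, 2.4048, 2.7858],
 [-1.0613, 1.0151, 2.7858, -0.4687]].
sigma(A) ≈ {-4, -2, 3, 5}

A is real symmetric, so its spectrum consists of real eigenvalues. Expanding the characteristic polynomial of the displayed matrix gives
  det(λ I - A) = p(λ) = λ^4 + (-2)λ^3 + (-25)λ^2 + (26)λ + (120.0012).
Solving p(λ) = 0 yields eigenvalues ≈ -4, -2, 3, 5. (A is shown rounded to 4 decimals, so these recover the underlying integer eigenvalues to within that precision.)
Verification: the trace of A = 2 equals the sum of eigenvalues 2, and det(A) ≈ 120.0012 matches the eigenvalue product 120.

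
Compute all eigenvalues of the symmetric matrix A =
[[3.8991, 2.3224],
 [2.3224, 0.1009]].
sigma(A) ≈ {-1, 5}

A is real symmetric, so its spectrum consists of real eigenvalues. Expanding the characteristic polynomial of the displayed matrix gives
  det(λ I - A) = p(λ) = λ^2 + (-4)λ + (-5).
Solving p(λ) = 0 yields eigenvalues ≈ -1, 5. (A is shown rounded to 4 decimals, so these recover the underlying integer eigenvalues to within that precision.)
Verification: the trace of A = 4 equals the sum of eigenvalues 4, and det(A) ≈ -5.0001 matches the eigenvalue product -5.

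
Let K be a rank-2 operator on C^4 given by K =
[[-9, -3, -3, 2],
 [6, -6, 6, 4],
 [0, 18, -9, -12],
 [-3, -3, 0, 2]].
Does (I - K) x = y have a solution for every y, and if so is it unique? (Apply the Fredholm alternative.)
(I - K) is invertible (det(I - K) = 92 ≠ 0), so for every y in C^4 the equation (I - K) x = y has a unique solution.

K has rank 2 and factors as K = U V^T = u1 v1^T + u2 v2^T with u1 = (-2, 0, 3, -1), v1 = (3, 3, 0, -2), u2 = (1, -2, 3, 0), v2 = (-3, 3, -3, -2) (multiplying out reproduces the displayed K). The nonzero eigenvalues of U V^T coincide with those of the 2 x 2 matrix G = V^T U = [[v1·u1, v1·u2], [v2·u1, v2·u2]] = [[-4, -3], [-1, -18]], and by the Sylvester determinant identity det(I_4 - U V^T) = det(I_2 - V^T U) = det([[5, 3], [1, 19]]) = (5)(19) - (3)(1) = 92. (Direct check: I - K =
[[10, 3, 3, -2],
 [-6, 7, -6, -4],
 [0, -18, 10, 12],
 [3, 3, 0, -1]]
has determinant 92.) The finite-dimensional Fredholm alternative says: either (I - K) is invertible, or ker(I - K) ≠ {0} and then range(I - K) = ker((I - K)^*)^⊥, with dim ker(I - K) = dim ker((I - K)^*). Since det(I - K) ≠ 0, 1 is not an eigenvalue of K and ker(I - K) = {0}, so we are in the first case: for every y there is a unique x = (I - K)^(-1) y. (Explicitly, by the Woodbury identity, (I - U V^T)^(-1) = I + U (I_2 - G)^(-1) V^T.)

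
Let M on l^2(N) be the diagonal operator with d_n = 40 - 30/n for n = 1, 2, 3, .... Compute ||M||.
||M|| = 40

For a diagonal operator on l^2 with entries d_n, ||M|| = sup_n |d_n|. Here d_1 = 10, d_2 = 25, ..., and d_n = 40 - 30/n increases monotonically toward 40. All terms lie in [10, 40), so |d_n| = d_n and the supremum is the limit 40, which is not attained by any individual d_n. Hence ||M|| = 40.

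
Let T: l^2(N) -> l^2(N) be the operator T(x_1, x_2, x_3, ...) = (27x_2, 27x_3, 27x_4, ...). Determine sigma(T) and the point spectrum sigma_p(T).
sigma(T) = closed disk {z in C : |z| ≤ 27}; sigma_p(T) = open disk {z in C : |z| < 27}

Note T = 27·V where V is the unit left shift (V x)_k = x_{k+1}; so sigma(T) = 27·sigma(V) and ||T|| = 27||V||. ||T x||^2 = 729sum_{k≥2} |x_k|^2 ≤ 729||x||^2, with equality on {x : x_1 = 0}, so ||T|| = 27. For any lambda with |lambda| < 27, set r = lambda/27 (|r| < 1); the vector x = (1, r, r^2, ...) is in l^2 and satisfies T x = 27(r, r^2, ...) = lambda x, so lambda is an eigenvalue. On the boundary |lambda| = 27 the geometric series diverges, so no l^2 eigenvector exists, but these lambda lie in the approximate point spectrum. Hence sigma(T) is the closed disk of radius 27 and sigma_p(T) is the open disk.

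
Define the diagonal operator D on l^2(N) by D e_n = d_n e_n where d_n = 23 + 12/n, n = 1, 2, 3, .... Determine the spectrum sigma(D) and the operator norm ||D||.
sigma(D) = {23 + 12/n : n ≥ 1} ∪ {23}; ||D|| = 35

A bounded diagonal operator on l^2 with diagonal entries d_n has spectrum equal to the closure of {d_n : n ≥ 1}: every d_n is an eigenvalue (with eigenvector e_n), so {d_n} ⊂ sigma(D); the spectrum is closed, so its closure is too; and for lambda not in the closure, (D - lambda I) has bounded inverse (the diagonal entries 1/(d_n - lambda) are bounded). For our sequence d_n = 23 + 12/n, n = 1, 2, 3, ...:
  - {d_n} = {23 + 12/n : n ≥ 1}; the only limit point is 23
  - closure = {23 + 12/n : n ≥ 1} ∪ {23}
For the norm: a diagonal operator has ||D|| = sup_n |d_n|. Here d_n = 23 + 12/n is positive and decreasing, so sup_n |d_n| = d_1 = 23 + 12 = 35. So ||D|| = 35.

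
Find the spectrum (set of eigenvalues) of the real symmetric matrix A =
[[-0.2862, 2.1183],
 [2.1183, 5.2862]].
sigma(A) ≈ {-1, 6}

A is real symmetric, so its spectrum consists of real eigenvalues. Expanding the characteristic polynomial of the displayed matrix gives
  det(λ I - A) = p(λ) = λ^2 + (-5)λ + (-6).
Solving p(λ) = 0 yields eigenvalues ≈ -1, 6. (A is shown rounded to 4 decimals, so these recover the underlying integer eigenvalues to within that precision.)
Verification: the trace of A = 5 equals the sum of eigenvalues 5, and det(A) ≈ -6.0001 matches the eigenvalue product -6.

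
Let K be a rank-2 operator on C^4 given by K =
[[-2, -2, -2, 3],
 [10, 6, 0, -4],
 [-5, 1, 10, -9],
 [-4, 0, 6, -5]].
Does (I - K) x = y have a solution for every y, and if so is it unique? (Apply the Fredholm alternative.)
(I - K) is invertible (det(I - K) = 26 ≠ 0), so for every y in C^4 the equation (I - K) x = y has a unique solution.

K has rank 2 and factors as K = U V^T = u1 v1^T + u2 v2^T with u1 = (1, -2, -2, -1), v1 = (-2, -2, -2, 3), u2 = (0, 2, -3, -2), v2 = (3, 1, -2, 1) (multiplying out reproduces the displayed K). The nonzero eigenvalues of U V^T coincide with those of the 2 x 2 matrix G = V^T U = [[v1·u1, v1·u2], [v2·u1, v2·u2]] = [[3, -4], [4, 6]], and by the Sylvester determinant identity det(I_4 - U V^T) = det(I_2 - V^T U) = det([[-2, 4], [-4, -5]]) = (-2)(-5) - (4)(-4) = 26. (Direct check: I - K =
[[3, 2, 2, -3],
 [-10, -5, 0, 4],
 [5, -1, -9, 9],
 [4, 0, -6, 6]]
has determinant 26.) The finite-dimensional Fredholm alternative says: either (I - K) is invertible, or ker(I - K) ≠ {0} and then range(I - K) = ker((I - K)^*)^⊥, with dim ker(I - K) = dim ker((I - K)^*). Since det(I - K) ≠ 0, 1 is not an eigenvalue of K and ker(I - K) = {0}, so we are in the first case: for every y there is a unique x = (I - K)^(-1) y. (Explicitly, by the Woodbury identity, (I - U V^T)^(-1) = I + U (I_2 - G)^(-1) V^T.)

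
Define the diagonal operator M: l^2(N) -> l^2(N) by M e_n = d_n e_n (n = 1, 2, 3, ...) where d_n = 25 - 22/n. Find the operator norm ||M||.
||M|| = 25

For a diagonal operator on l^2 with entries d_n, ||M|| = sup_n |d_n|. Here d_1 = 3, d_2 = 14, ..., and d_n = 25 - 22/n increases monotonically toward 25. All terms lie in [3, 25), so |d_n| = d_n and the supremum is the limit 25, which is not attained by any individual d_n. Hence ||M|| = 25.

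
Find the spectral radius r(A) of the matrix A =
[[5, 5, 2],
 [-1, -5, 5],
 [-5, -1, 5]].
r(A) ≈ 6.9154

The eigenvalues of A are the roots of its characteristic polynomial. With M = A (coefficients from the trace, the sum of principal 2x2 minors, and det A):
  p(λ) = det(λ I - M) = λ^3 - 5λ^2 - 5λ + 248.
No integer candidate from the rational root theorem (±divisors of 248) is a root, so the roots are irrational. The cubic discriminant is Δ = -1423883 < 0, so there is one real root and a complex-conjugate pair. p(-6) = -118 and p(-5) = 23 have opposite signs, so a root lies in (-6, -5); Newton's method refines it to λ ≈ -5.1859. Dividing out (λ - (-5.1859)) leaves approximately λ^2 - 10.1859λ + 47.8224. For λ^2 - 10.1859λ + 47.8224 the discriminant is -87.5379. It is negative, so the remaining roots are the complex-conjugate pair λ ≈ 5.0929 ± 4.6781i. Their product equals the constant term, so |λ|^2 ≈ 47.8224 and |λ| ≈ 6.9154.
Thus the eigenvalues (to 4 decimals) are -5.1859 (modulus 5.1859); 5.0929 ± 4.6781i (modulus 6.9154). The spectral radius is the largest modulus: r(A) ≈ 6.9154. (Cross-check: r(A) ≤ ||A||_2 ≈ 10.124; equality holds whenever A is normal, though it can also hold for some non-normal A.)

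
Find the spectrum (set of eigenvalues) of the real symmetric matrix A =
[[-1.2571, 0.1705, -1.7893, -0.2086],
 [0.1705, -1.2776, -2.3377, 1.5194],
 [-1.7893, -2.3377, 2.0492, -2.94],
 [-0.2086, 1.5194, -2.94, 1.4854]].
sigma(A) ≈ {-3, -2, 0, 6}

A is real symmetric, so its spectrum consists of real eigenvalues. Expanding the characteristic polynomial of the displayed matrix gives
  det(λ I - A) = p(λ) = λ^4 + (-1)λ^3 + (-24)λ^2 + (-36.0013)λ + (0).
Solving p(λ) = 0 yields eigenvalues ≈ -3, -2, 0, 6. (A is shown rounded to 4 decimals, so these recover the underlying integer eigenvalues to within that precision.)
Verification: the trace of A = 1 equals the sum of eigenvalues 1, and det(A) ≈ 0.0006 matches the eigenvalue product 0.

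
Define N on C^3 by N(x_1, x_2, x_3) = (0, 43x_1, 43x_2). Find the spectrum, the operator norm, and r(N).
sigma(N) = {0}; ||N|| = 43; r(N) = 0. (N is nilpotent with N^3 = 0.)

On C^3, N is a strictly lower-triangular matrix with 43 on the subdiagonal and zeros elsewhere, so its characteristic polynomial is lambda^3 and every eigenvalue is 0: sigma(N) = {0}. For the operator norm, N e_i = 43e_{i+1} for i = 1, ..., 2 and N e_3 = 0, so the singular values of N are 43 (with multiplicity 2) and 0; hence ||N|| = 43. The spectral radius r(N) = max|lambda| = 0. Note ||N|| > r(N) — characteristic of non-normal nilpotent operators. Indeed N^3 = 0.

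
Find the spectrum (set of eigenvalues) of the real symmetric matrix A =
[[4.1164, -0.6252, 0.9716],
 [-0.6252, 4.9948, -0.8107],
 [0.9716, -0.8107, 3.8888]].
sigma(A) ≈ {3, 4, 6}

A is real symmetric, so its spectrum consists of real eigenvalues. Expanding the characteristic polynomial of the displayed matrix gives
  det(λ I - A) = p(λ) = λ^3 + (-13)λ^2 + (54)λ + (-72).
Solving p(λ) = 0 yields eigenvalues ≈ 3, 4, 6. (A is shown rounded to 4 decimals, so these recover the underlying integer eigenvalues to within that precision.)
Verification: the trace of A = 13 equals the sum of eigenvalues 13, and det(A) ≈ 72.0004 matches the eigenvalue product 72.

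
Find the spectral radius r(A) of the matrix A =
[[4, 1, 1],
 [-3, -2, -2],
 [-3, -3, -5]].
r(A) ≈ 5.8043

The eigenvalues of A are the roots of its characteristic polynomial. With M = A (coefficients from the trace, the sum of principal 2x2 minors, and det A):
  p(λ) = det(λ I - M) = λ^3 + 3λ^2 - 18λ - 10.
No integer candidate from the rational root theorem (±divisors of 10) is a root, so the roots are irrational. The cubic discriminant is Δ = 34344 > 0, so there are three distinct real roots. p(-6) = -10 and p(-5) = 30 have opposite signs, so a root lies in (-6, -5); Newton's method refines it to λ ≈ -5.8043. p(-1) = 10 and p(0) = -10 have opposite signs, so a root lies in (-1, 0); Newton's method refines it to λ ≈ -0.5185. p(3) = -10 and p(4) = 30 have opposite signs, so a root lies in (3, 4); Newton's method refines it to λ ≈ 3.3228. Check (Vieta): the three roots sum to -3, matching tr M = -3.
Thus the eigenvalues (to 4 decimals) are -5.8043 (modulus 5.8043); -0.5185 (modulus 0.5185); 3.3228 (modulus 3.3228). The spectral radius is the largest modulus: r(A) ≈ 5.8043. (Cross-check: r(A) ≤ ||A||_2 ≈ 8.3966; equality holds whenever A is normal, though it can also hold for some non-normal A.)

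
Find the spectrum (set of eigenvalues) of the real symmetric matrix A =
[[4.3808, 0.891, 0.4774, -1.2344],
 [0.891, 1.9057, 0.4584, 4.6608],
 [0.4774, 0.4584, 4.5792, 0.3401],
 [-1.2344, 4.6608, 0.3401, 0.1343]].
sigma(A) ≈ {-4, 4, 5, 6}

A is real symmetric, so its spectrum consists of real eigenvalues. Expanding the characteristic polynomial of the displayed matrix gives
  det(λ I - A) = p(λ) = λ^4 + (-11)λ^3 + (14)λ^2 + (175.996)λ + (-479.9926).
Solving p(λ) = 0 yields eigenvalues ≈ -4, 4, 5, 6. (A is shown rounded to 4 decimals, so these recover the underlying integer eigenvalues to within that precision.)
Verification: the trace of A = 11 equals the sum of eigenvalues 11, and det(A) ≈ -479.9926 matches the eigenvalue product -480.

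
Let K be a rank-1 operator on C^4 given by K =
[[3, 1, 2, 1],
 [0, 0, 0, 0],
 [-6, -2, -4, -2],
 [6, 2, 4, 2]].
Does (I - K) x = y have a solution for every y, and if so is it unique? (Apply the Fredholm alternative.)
(I - K) is singular (det(I - K) = 0, i.e. 1 ∈ sigma(K)). (I - K) x = y is solvable iff y ⊥ ker((I - K)^*) = span{(3, 1, 2, 1)}, i.e. iff 3y_1 + y_2 + 2y_3 + y_4 = 0. When solvable, the solutions are x = y + c·(1, 0, -2, 2), c arbitrary (ker(I - K) = span{(1, 0, -2, 2)}, dimension 1).

K has rank 1, so it is an outer product K = u v^T: every row of K is a multiple of one row vector. Reading off the entries, u = (1, 0, -2, 2) and v = (3, 1, 2, 1) (row i of K equals u_i·v^T). A rank-one matrix u v^T satisfies K u = u (v·u) and kills the (3)-dimensional subspace v^⊥, so its characteristic polynomial is lambda^3 (lambda - v·u) with v·u = tr K = 1. Hence the eigenvalues of I - K are 1 (multiplicity 3) and 1 - (1) = 0, so det(I - K) = 0. (Direct check: I - K =
[[-2, -1, -2, -1],
 [0, 1, 0, 0],
 [6, 2, 5, 2],
 [-6, -2, -4, -1]]
has determinant 0.) So 1 is an eigenvalue of K and (I - K) is not invertible. The finite-dimensional Fredholm alternative says: either (I - K) is invertible, or ker(I - K) ≠ {0} and then range(I - K) = ker((I - K)^*)^⊥, with dim ker(I - K) = dim ker((I - K)^*). We are in the second case, so we need both kernels. Kernel of I - K: (I - K) u = u - u (v·u) = u - u = 0, so ker(I - K) = span{u} = span{(1, 0, -2, 2)} (it is exactly 1-dimensional because rank(I - K) = 3). Kernel of the adjoint: K is real, so (I - K)^* = I - K^T = I - v u^T, and (I - v u^T) v = v - v (u·v) = 0; hence ker((I - K)^*) = span{v} = span{(3, 1, 2, 1)}. Therefore (I - K) x = y is solvable iff <y, v> = 0, i.e. iff 3y_1 + y_2 + 2y_3 + y_4 = 0. When this holds, K y = u (v·y) = 0, so (I - K) y = y and x = y is a particular solution; the full solution set is the line x = y + c·u = y + c·(1, 0, -2, 2), c ∈ C.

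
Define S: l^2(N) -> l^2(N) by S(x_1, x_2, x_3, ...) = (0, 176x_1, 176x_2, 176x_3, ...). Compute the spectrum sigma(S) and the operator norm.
sigma(S) = closed disk {z in C : |z| ≤ 176}; ||S|| = 176

Note S = 176·U where U is the unit right shift (U x)_k = x_{k-1} (with x_0 := 0); so ||S|| = 176||U|| and sigma(S) = 176·sigma(U). ||S x||^2 = sum_{k≥1} |176x_k|^2 = 30976||x||^2, so ||S|| = 176 and sigma(S) ⊂ {|z| ≤ 176}. For any |lambda| < 176, the equation (S - lambda I) x = 0 forces x_1 = 0, then 176x_k = lambda x_{k+1} ⇒ x = 0, so S has no eigenvalues. But (S - lambda I) is not surjective for |lambda| < 176: solving (S - lambda I) x = e_1 would require x_n proportional to (lambda/176)^(-n), which is not in l^2. So every |lambda| < 176 lies in the residual spectrum. The boundary |lambda| = 176 is in the approximate point spectrum (the spectrum is closed). Hence sigma(S) is the closed disk of radius 176.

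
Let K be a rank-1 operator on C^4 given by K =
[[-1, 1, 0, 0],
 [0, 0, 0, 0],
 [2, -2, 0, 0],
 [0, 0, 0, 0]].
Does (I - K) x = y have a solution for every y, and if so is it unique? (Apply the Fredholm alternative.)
(I - K) is invertible (det(I - K) = 2 ≠ 0), so for every y in C^4 the equation (I - K) x = y has a unique solution.

K has rank 1, so it is an outer product K = u v^T: every row of K is a multiple of one row vector. Reading off the entries, u = (-1, 0, 2, 0) and v = (1, -1, 0, 0) (row i of K equals u_i·v^T). A rank-one matrix u v^T satisfies K u = u (v·u) and kills the (3)-dimensional subspace v^⊥, so its characteristic polynomial is lambda^3 (lambda - v·u) with v·u = tr K = -1. Hence the eigenvalues of I - K are 1 (multiplicity 3) and 1 - (-1) = 2, so det(I - K) = 2. (Direct check: I - K =
[[2, -1, 0, 0],
 [0, 1, 0, 0],
 [-2, 2, 1, 0],
 [0, 0, 0, 1]]
has determinant 2.) The finite-dimensional Fredholm alternative says: either (I - K) is invertible, or ker(I - K) ≠ {0} and then range(I - K) = ker((I - K)^*)^⊥, with dim ker(I - K) = dim ker((I - K)^*). Since det(I - K) ≠ 0, 1 is not an eigenvalue of K and ker(I - K) = {0}, so we are in the first case: for every y there is a unique x = (I - K)^(-1) y. Explicitly, by the Sherman–Morrison formula, (I - u v^T)^(-1) = I + u v^T/(1 - v·u), i.e. (I - K)^(-1) = I + K/(2).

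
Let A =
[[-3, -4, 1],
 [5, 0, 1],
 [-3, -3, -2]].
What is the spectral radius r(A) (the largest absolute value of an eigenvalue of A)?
r(A) = sqrt(26) ≈ 5.099

The eigenvalues of A are the roots of its characteristic polynomial. With M = A (coefficients from the trace, the sum of principal 2x2 minors, and det A):
  p(λ) = det(λ I - M) = λ^3 + 5λ^2 + 32λ + 52.
By the rational root theorem any rational root is an integer divisor of 52. Testing λ = -2: p(-2) = -8 + 20 - 64 + 52 = 0, so λ = -2 is a root. Dividing out (λ + 2) leaves p(λ) = (λ + 2)(λ^2 + 3λ + 26). For λ^2 + 3λ + 26 the discriminant is -95. It is negative, so the roots are the complex-conjugate pair λ = -3/2 ± (sqrt(95)/2) i ≈ -1.5 ± 4.8734i. For a conjugate pair the product of the roots equals the constant term, so |λ|^2 = 26 and |λ| = sqrt(26) ≈ 5.099.
Thus the eigenvalues (to 4 decimals) are -1.5 ± 4.8734i (modulus 5.099); -2 (modulus 2). The spectral radius is the largest modulus: r(A) = sqrt(26) ≈ 5.099. (Cross-check: r(A) ≤ ||A||_2 ≈ 7.6167; equality holds whenever A is normal, though it can also hold for some non-normal A.)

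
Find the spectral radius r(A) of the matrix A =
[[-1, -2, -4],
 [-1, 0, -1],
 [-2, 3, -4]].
r(A) ≈ 5.0874

The eigenvalues of A are the roots of its characteristic polynomial. With M = A (coefficients from the trace, the sum of principal 2x2 minors, and det A):
  p(λ) = det(λ I - M) = λ^3 + 5λ^2 - 3λ - 13.
No integer candidate from the rational root theorem (±divisors of 13) is a root, so the roots are irrational. The cubic discriminant is Δ = 5780 > 0, so there are three distinct real roots. p(-6) = -31 and p(-5) = 2 have opposite signs, so a root lies in (-6, -5); Newton's method refines it to λ ≈ -5.0874. p(-2) = 5 and p(-1) = -6 have opposite signs, so a root lies in (-2, -1); Newton's method refines it to λ ≈ -1.5554. p(1) = -10 and p(2) = 9 have opposite signs, so a root lies in (1, 2); Newton's method refines it to λ ≈ 1.6428. Check (Vieta): the three roots sum to -5, matching tr M = -5.
Thus the eigenvalues (to 4 decimals) are -5.0874 (modulus 5.0874); -1.5554 (modulus 1.5554); 1.6428 (modulus 1.6428). The spectral radius is the largest modulus: r(A) ≈ 5.0874. (Cross-check: r(A) ≤ ||A||_2 ≈ 6.2672; equality holds whenever A is normal, though it can also hold for some non-normal A.)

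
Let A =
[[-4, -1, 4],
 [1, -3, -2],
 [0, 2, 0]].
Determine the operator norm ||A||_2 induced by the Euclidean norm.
||A||_2 ≈ 6.049 (= sqrt(largest eigenvalue of A^T A))

||A||_2 = sigma_max(A) = sqrt(lambda_max(A^T A)). Form the symmetric matrix M = A^T A =
[[17, 1, -18],
 [1, 14, 2],
 [-18, 2, 20]].
Its characteristic polynomial (trace, sum of principal 2x2 minors, determinant of M give the coefficients) is
  p(λ) = det(λ I - M) = λ^3 - 51λ^2 + 529λ - 64.
No integer candidate from the rational root theorem (±divisors of 64) is a root, so the roots are irrational. The cubic discriminant is Δ = 132733445 > 0, so there are three distinct real roots. p(0) = -64 and p(1) = 415 have opposite signs, so a root lies in (0, 1); Newton's method refines it to λ ≈ 0.1224. p(14) = 90 and p(15) = -229 have opposite signs, so a root lies in (14, 15); Newton's method refines it to λ ≈ 14.2871. p(36) = -460 and p(37) = 343 have opposite signs, so a root lies in (36, 37); Newton's method refines it to λ ≈ 36.5905. Check (Vieta): the three roots sum to 51, matching tr M = 51.
So the eigenvalues of A^T A are ≈ 0.1224, 14.2871, 36.5905 (all ≥ 0, as they must be for A^T A). The largest is λ_max ≈ 36.5905, hence ||A||_2 = sqrt(λ_max) ≈ 6.049.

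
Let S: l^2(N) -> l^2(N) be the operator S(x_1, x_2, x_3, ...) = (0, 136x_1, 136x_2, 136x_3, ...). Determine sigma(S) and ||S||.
sigma(S) = closed disk {z in C : |z| ≤ 136}; ||S|| = 136

Note S = 136·U where U is the unit right shift (U x)_k = x_{k-1} (with x_0 := 0); so ||S|| = 136||U|| and sigma(S) = 136·sigma(U). ||S x||^2 = sum_{k≥1} |136x_k|^2 = 18496||x||^2, so ||S|| = 136 and sigma(S) ⊂ {|z| ≤ 136}. For any |lambda| < 136, the equation (S - lambda I) x = 0 forces x_1 = 0, then 136x_k = lambda x_{k+1} ⇒ x = 0, so S has no eigenvalues. But (S - lambda I) is not surjective for |lambda| < 136: solving (S - lambda I) x = e_1 would require x_n proportional to (lambda/136)^(-n), which is not in l^2. So every |lambda| < 136 lies in the residual spectrum. The boundary |lambda| = 136 is in the approximate point spectrum (the spectrum is closed). Hence sigma(S) is the closed disk of radius 136.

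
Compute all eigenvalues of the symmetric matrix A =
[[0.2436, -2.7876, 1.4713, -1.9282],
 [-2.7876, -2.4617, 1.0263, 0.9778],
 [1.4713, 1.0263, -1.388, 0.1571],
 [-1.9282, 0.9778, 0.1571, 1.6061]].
sigma(A) ≈ {-5, -1, 0, 4}

A is real symmetric, so its spectrum consists of real eigenvalues. Expanding the characteristic polynomial of the displayed matrix gives
  det(λ I - A) = p(λ) = λ^4 + (2)λ^3 + (-19)λ^2 + (-20.0018)λ + (0).
Solving p(λ) = 0 yields eigenvalues ≈ -5, -1, 0, 4. (A is shown rounded to 4 decimals, so these recover the underlying integer eigenvalues to within that precision.)
Verification: the trace of A = -2 equals the sum of eigenvalues -2, and det(A) ≈ -0.0007 matches the eigenvalue product 0.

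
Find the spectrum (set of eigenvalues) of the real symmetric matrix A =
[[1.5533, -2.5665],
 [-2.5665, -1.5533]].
sigma(A) ≈ {-3, 3}

A is real symmetric, so its spectrum consists of real eigenvalues. Expanding the characteristic polynomial of the displayed matrix gives
  det(λ I - A) = p(λ) = λ^2 + (0)λ + (-9).
Solving p(λ) = 0 yields eigenvalues ≈ -3, 3. (A is shown rounded to 4 decimals, so these recover the underlying integer eigenvalues to within that precision.)
Verification: the trace of A = 0 equals the sum of eigenvalues 0, and det(A) ≈ -8.9997 matches the eigenvalue product -9.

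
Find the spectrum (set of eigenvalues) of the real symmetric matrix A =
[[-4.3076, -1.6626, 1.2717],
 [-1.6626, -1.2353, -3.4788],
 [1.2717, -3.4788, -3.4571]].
sigma(A) ≈ {-6, -5, 2}

A is real symmetric, so its spectrum consists of real eigenvalues. Expanding the characteristic polynomial of the displayed matrix gives
  det(λ I - A) = p(λ) = λ^3 + (9)λ^2 + (8)λ + (-60).
Solving p(λ) = 0 yields eigenvalues ≈ -6, -5, 2. (A is shown rounded to 4 decimals, so these recover the underlying integer eigenvalues to within that precision.)
Verification: the trace of A = -9 equals the sum of eigenvalues -9, and det(A) ≈ 59.9996 matches the eigenvalue product 60.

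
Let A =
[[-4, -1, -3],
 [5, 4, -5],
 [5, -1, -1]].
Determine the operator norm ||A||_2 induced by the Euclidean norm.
||A||_2 ≈ 9.119 (= sqrt(largest eigenvalue of A^T A))

||A||_2 = sigma_max(A) = sqrt(lambda_max(A^T A)). Form the symmetric matrix M = A^T A =
[[66, 19, -18],
 [19, 18, -16],
 [-18, -16, 35]].
Its characteristic polynomial (trace, sum of principal 2x2 minors, determinant of M give the coefficients) is
  p(λ) = det(λ I - M) = λ^3 - 119λ^2 + 3187λ - 17161.
No integer candidate from the rational root theorem (±divisors of 17161) is a root, so the roots are irrational. The cubic discriminant is Δ = 7874738128 > 0, so there are three distinct real roots. p(7) = -340 and p(8) = 1231 have opposite signs, so a root lies in (7, 8); Newton's method refines it to λ ≈ 7.2063. p(28) = 731 and p(29) = -428 have opposite signs, so a root lies in (28, 29); Newton's method refines it to λ ≈ 28.6374. p(83) = -644 and p(84) = 3587 have opposite signs, so a root lies in (83, 84); Newton's method refines it to λ ≈ 83.1563. Check (Vieta): the three roots sum to 119, matching tr M = 119.
So the eigenvalues of A^T A are ≈ 7.2063, 28.6374, 83.1563 (all ≥ 0, as they must be for A^T A). The largest is λ_max ≈ 83.1563, hence ||A||_2 = sqrt(λ_max) ≈ 9.119.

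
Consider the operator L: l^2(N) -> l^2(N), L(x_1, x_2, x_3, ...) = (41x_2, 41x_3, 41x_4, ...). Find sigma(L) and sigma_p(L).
sigma(L) = closed disk {z in C : |z| ≤ 41}; sigma_p(L) = open disk {z in C : |z| < 41}

Note L = 41·V where V is the unit left shift (V x)_k = x_{k+1}; so sigma(L) = 41·sigma(V) and ||L|| = 41||V||. ||L x||^2 = 1681sum_{k≥2} |x_k|^2 ≤ 1681||x||^2, with equality on {x : x_1 = 0}, so ||L|| = 41. For any lambda with |lambda| < 41, set r = lambda/41 (|r| < 1); the vector x = (1, r, r^2, ...) is in l^2 and satisfies L x = 41(r, r^2, ...) = lambda x, so lambda is an eigenvalue. On the boundary |lambda| = 41 the geometric series diverges, so no l^2 eigenvector exists, but these lambda lie in the approximate point spectrum. Hence sigma(L) is the closed disk of radius 41 and sigma_p(L) is the open disk.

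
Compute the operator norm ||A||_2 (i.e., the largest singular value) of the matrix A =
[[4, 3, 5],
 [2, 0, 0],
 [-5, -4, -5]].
||A||_2 ≈ 10.817 (= sqrt(largest eigenvalue of A^T A))

||A||_2 = sigma_max(A) = sqrt(lambda_max(A^T A)). Form the symmetric matrix M = A^T A =
[[45, 32, 45],
 [32, 25, 35],
 [45, 35, 50]].
Its characteristic polynomial (trace, sum of principal 2x2 minors, determinant of M give the coefficients) is
  p(λ) = det(λ I - M) = λ^3 - 120λ^2 + 351λ - 100.
No integer candidate from the rational root theorem (±divisors of 100) is a root, so the roots are irrational. The cubic discriminant is Δ = 985466196 > 0, so there are three distinct real roots. p(0) = -100 and p(1) = 132 have opposite signs, so a root lies in (0, 1); Newton's method refines it to λ ≈ 0.3198. p(2) = 130 and p(3) = -100 have opposite signs, so a root lies in (2, 3); Newton's method refines it to λ ≈ 2.6727. p(117) = -100 and p(118) = 13470 have opposite signs, so a root lies in (117, 118); Newton's method refines it to λ ≈ 117.0075. Check (Vieta): the three roots sum to 120, matching tr M = 120.
So the eigenvalues of A^T A are ≈ 0.3198, 2.6727, 117.0075 (all ≥ 0, as they must be for A^T A). The largest is λ_max ≈ 117.0075, hence ||A||_2 = sqrt(λ_max) ≈ 10.817.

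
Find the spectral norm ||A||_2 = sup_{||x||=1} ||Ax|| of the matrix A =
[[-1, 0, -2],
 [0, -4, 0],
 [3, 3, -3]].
||A||_2 ≈ 5.9088 (= sqrt(largest eigenvalue of A^T A))

||A||_2 = sigma_max(A) = sqrt(lambda_max(A^T A)). Form the symmetric matrix M = A^T A =
[[10, 9, -7],
 [9, 25, -9],
 [-7, -9, 13]].
Its characteristic polynomial (trace, sum of principal 2x2 minors, determinant of M give the coefficients) is
  p(λ) = det(λ I - M) = λ^3 - 48λ^2 + 494λ - 1296.
No integer candidate from the rational root theorem (±divisors of 1296) is a root, so the roots are irrational. The cubic discriminant is Δ = 14538784 > 0, so there are three distinct real roots. p(4) = -24 and p(5) = 99 have opposite signs, so a root lies in (4, 5); Newton's method refines it to λ ≈ 4.1575. p(8) = 96 and p(9) = -9 have opposite signs, so a root lies in (8, 9); Newton's method refines it to λ ≈ 8.9283. p(34) = -684 and p(35) = 69 have opposite signs, so a root lies in (34, 35); Newton's method refines it to λ ≈ 34.9142. Check (Vieta): the three roots sum to 48, matching tr M = 48.
So the eigenvalues of A^T A are ≈ 4.1575, 8.9283, 34.9142 (all ≥ 0, as they must be for A^T A). The largest is λ_max ≈ 34.9142, hence ||A||_2 = sqrt(λ_max) ≈ 5.9088.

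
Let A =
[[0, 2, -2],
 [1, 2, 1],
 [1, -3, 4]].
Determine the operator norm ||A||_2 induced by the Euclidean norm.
||A||_2 ≈ 5.8108 (= sqrt(largest eigenvalue of A^T A))

||A||_2 = sigma_max(A) = sqrt(lambda_max(A^T A)). Form the symmetric matrix M = A^T A =
[[2, -1, 5],
 [-1, 17, -14],
 [5, -14, 21]].
Its characteristic polynomial (trace, sum of principal 2x2 minors, determinant of M give the coefficients) is
  p(λ) = det(λ I - M) = λ^3 - 40λ^2 + 211λ - 16.
No integer candidate from the rational root theorem (±divisors of 16) is a root, so the roots are irrational. The cubic discriminant is Δ = 31985684 > 0, so there are three distinct real roots. p(0) = -16 and p(1) = 156 have opposite signs, so a root lies in (0, 1); Newton's method refines it to λ ≈ 0.0769. p(6) = 26 and p(7) = -156 have opposite signs, so a root lies in (6, 7); Newton's method refines it to λ ≈ 6.1581. p(33) = -676 and p(34) = 222 have opposite signs, so a root lies in (33, 34); Newton's method refines it to λ ≈ 33.765. Check (Vieta): the three roots sum to 40, matching tr M = 40.
So the eigenvalues of A^T A are ≈ 0.0769, 6.1581, 33.765 (all ≥ 0, as they must be for A^T A). The largest is λ_max ≈ 33.765, hence ||A||_2 = sqrt(λ_max) ≈ 5.8108.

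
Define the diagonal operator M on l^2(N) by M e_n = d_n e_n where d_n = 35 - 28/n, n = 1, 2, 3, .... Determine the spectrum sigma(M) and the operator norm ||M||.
sigma(M) = {35 - 28/n : n ≥ 1} ∪ {35}; ||M|| = 35

A bounded diagonal operator on l^2 with diagonal entries d_n has spectrum equal to the closure of {d_n : n ≥ 1}: every d_n is an eigenvalue (with eigenvector e_n), so {d_n} ⊂ sigma(M); the spectrum is closed, so its closure is too; and for lambda not in the closure, (M - lambda I) has bounded inverse (the diagonal entries 1/(d_n - lambda) are bounded). For our sequence d_n = 35 - 28/n, n = 1, 2, 3, ...:
  - {d_n} = {35 - 28/n : n ≥ 1}; the only limit point is 35
  - closure = {35 - 28/n : n ≥ 1} ∪ {35}
For the norm: a diagonal operator has ||M|| = sup_n |d_n|. Here d_n = 35 - 28/n increases monotonically from d_1 = 7 toward 35, with all terms in [7, 35); so sup_n |d_n| = 35 (the supremum is the limit, not attained). So ||M|| = 35.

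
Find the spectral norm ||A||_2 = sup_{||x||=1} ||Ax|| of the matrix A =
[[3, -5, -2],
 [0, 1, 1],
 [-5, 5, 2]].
||A||_2 = sqrt((92 + sqrt(8392))/2) ≈ 9.5814 (= sqrt(largest eigenvalue of A^T A))

||A||_2 = sigma_max(A) = sqrt(lambda_max(A^T A)). Form the symmetric matrix M = A^T A =
[[34, -40, -16],
 [-40, 51, 21],
 [-16, 21, 9]].
Its characteristic polynomial (trace, sum of principal 2x2 minors, determinant of M give the coefficients) is
  p(λ) = det(λ I - M) = λ^3 - 94λ^2 + 202λ - 36.
By the rational root theorem any rational root is an integer divisor of 36. Testing λ = 2: p(2) = 8 - 376 + 404 - 36 = 0, so λ = 2 is a root. Dividing out (λ - 2) leaves p(λ) = (λ - 2)(λ^2 - 92λ + 18). For λ^2 - 92λ + 18 the discriminant is 8392. It is nonnegative but not a perfect square, so the roots are real and irrational: λ = (92 ± sqrt(8392))/2 ≈ 91.8039, 0.1961.
So the eigenvalues of A^T A are ≈ 0.1961, 2, 91.8039 (all ≥ 0, as they must be for A^T A). The largest is λ_max = (92 + sqrt(8392))/2 ≈ 91.8039, hence ||A||_2 = sqrt(λ_max) = sqrt((92 + sqrt(8392))/2) ≈ 9.5814.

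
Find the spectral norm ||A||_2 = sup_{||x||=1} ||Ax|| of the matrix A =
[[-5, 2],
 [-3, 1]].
||A||_2 = sqrt((39 + sqrt(1517))/2) ≈ 6.2429 (= sqrt(largest eigenvalue of A^T A))

||A||_2 = sigma_max(A) = sqrt(lambda_max(A^T A)). Form the symmetric matrix M = A^T A =
[[34, -13],
 [-13, 5]].
Its characteristic polynomial (trace, determinant of M give the coefficients) is
  p(λ) = det(λ I - M) = λ^2 - 39λ + 1.
For λ^2 - 39λ + 1 the discriminant is 1517. It is nonnegative but not a perfect square, so the roots are real and irrational: λ = (39 ± sqrt(1517))/2 ≈ 38.9743, 0.0257.
So the eigenvalues of A^T A are ≈ 0.0257, 38.9743 (all ≥ 0, as they must be for A^T A). The largest is λ_max = (39 + sqrt(1517))/2 ≈ 38.9743, hence ||A||_2 = sqrt(λ_max) = sqrt((39 + sqrt(1517))/2) ≈ 6.2429.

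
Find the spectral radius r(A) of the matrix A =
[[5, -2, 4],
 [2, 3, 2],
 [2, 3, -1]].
r(A) ≈ 5.8447

The eigenvalues of A are the roots of its characteristic polynomial. With M = A (coefficients from the trace, the sum of principal 2x2 minors, and det A):
  p(λ) = det(λ I - M) = λ^3 - 7λ^2 - 3λ + 57.
No integer candidate from the rational root theorem (±divisors of 57) is a root, so the roots are irrational. The cubic discriminant is Δ = 12576 > 0, so there are three distinct real roots. p(-3) = -24 and p(-2) = 27 have opposite signs, so a root lies in (-3, -2); Newton's method refines it to λ ≈ -2.5982. p(3) = 12 and p(4) = -3 have opposite signs, so a root lies in (3, 4); Newton's method refines it to λ ≈ 3.7535. p(5) = -8 and p(6) = 3 have opposite signs, so a root lies in (5, 6); Newton's method refines it to λ ≈ 5.8447. Check (Vieta): the three roots sum to 7, matching tr M = 7.
Thus the eigenvalues (to 4 decimals) are -2.5982 (modulus 2.5982); 3.7535 (modulus 3.7535); 5.8447 (modulus 5.8447). The spectral radius is the largest modulus: r(A) ≈ 5.8447. (Cross-check: r(A) ≤ ||A||_2 ≈ 7.0626; equality holds whenever A is normal, though it can also hold for some non-normal A.)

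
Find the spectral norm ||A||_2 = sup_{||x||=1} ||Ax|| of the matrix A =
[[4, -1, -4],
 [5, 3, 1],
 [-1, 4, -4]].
||A||_2 ≈ 7.1045 (= sqrt(largest eigenvalue of A^T A))

||A||_2 = sigma_max(A) = sqrt(lambda_max(A^T A)). Form the symmetric matrix M = A^T A =
[[42, 7, -7],
 [7, 26, -9],
 [-7, -9, 33]].
Its characteristic polynomial (trace, sum of principal 2x2 minors, determinant of M give the coefficients) is
  p(λ) = det(λ I - M) = λ^3 - 101λ^2 + 3157λ - 30625.
No integer candidate from the rational root theorem (±divisors of 30625) is a root, so the roots are irrational. The cubic discriminant is Δ = 45944752 > 0, so there are three distinct real roots. p(19) = -244 and p(20) = 115 have opposite signs, so a root lies in (19, 20); Newton's method refines it to λ ≈ 19.6529. p(30) = 185 and p(31) = -28 have opposite signs, so a root lies in (30, 31); Newton's method refines it to λ ≈ 30.8733. p(50) = -275 and p(51) = 332 have opposite signs, so a root lies in (50, 51); Newton's method refines it to λ ≈ 50.4738. Check (Vieta): the three roots sum to 101, matching tr M = 101.
So the eigenvalues of A^T A are ≈ 19.6529, 30.8733, 50.4738 (all ≥ 0, as they must be for A^T A). The largest is λ_max ≈ 50.4738, hence ||A||_2 = sqrt(λ_max) ≈ 7.1045.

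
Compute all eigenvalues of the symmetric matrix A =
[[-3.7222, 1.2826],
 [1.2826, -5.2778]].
sigma(A) ≈ {-6, -3}

A is real symmetric, so its spectrum consists of real eigenvalues. Expanding the characteristic polynomial of the displayed matrix gives
  det(λ I - A) = p(λ) = λ^2 + (9)λ + (18).
Solving p(λ) = 0 yields eigenvalues ≈ -6, -3. (A is shown rounded to 4 decimals, so these recover the underlying integer eigenvalues to within that precision.)
Verification: the trace of A = -9 equals the sum of eigenvalues -9, and det(A) ≈ 18.0000 matches the eigenvalue product 18.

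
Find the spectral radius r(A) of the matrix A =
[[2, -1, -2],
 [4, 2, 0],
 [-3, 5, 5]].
r(A) ≈ 5.1296

The eigenvalues of A are the roots of its characteristic polynomial. With M = A (coefficients from the trace, the sum of principal 2x2 minors, and det A):
  p(λ) = det(λ I - M) = λ^3 - 9λ^2 + 22λ + 12.
No integer candidate from the rational root theorem (±divisors of 12) is a root, so the roots are irrational. The cubic discriminant is Δ = -15052 < 0, so there is one real root and a complex-conjugate pair. p(-1) = -20 and p(0) = 12 have opposite signs, so a root lies in (-1, 0); Newton's method refines it to λ ≈ -0.4561. Dividing out (λ - (-0.4561)) leaves approximately λ^2 - 9.4561λ + 26.3125. For λ^2 - 9.4561λ + 26.3125 the discriminant is -15.833. It is negative, so the remaining roots are the complex-conjugate pair λ ≈ 4.728 ± 1.9895i. Their product equals the constant term, so |λ|^2 ≈ 26.3125 and |λ| ≈ 5.1296.
Thus the eigenvalues (to 4 decimals) are -0.4561 (modulus 0.4561); 4.728 ± 1.9895i (modulus 5.1296). The spectral radius is the largest modulus: r(A) ≈ 5.1296. (Cross-check: r(A) ≤ ||A||_2 ≈ 8.1842; equality holds whenever A is normal, though it can also hold for some non-normal A.)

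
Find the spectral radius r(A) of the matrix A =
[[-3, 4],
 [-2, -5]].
r(A) = sqrt(23) ≈ 4.7958

The eigenvalues of A are the roots of its characteristic polynomial. With M = A (coefficients from the trace and determinant):
  p(λ) = det(λ I - M) = λ^2 + 8λ + 23.
For λ^2 + 8λ + 23 the discriminant is -28. It is negative, so the roots are the complex-conjugate pair λ = -4 ± (sqrt(28)/2) i ≈ -4 ± 2.6458i. For a conjugate pair the product of the roots equals the constant term, so |λ|^2 = 23 and |λ| = sqrt(23) ≈ 4.7958.
Thus the eigenvalues (to 4 decimals) are -4 ± 2.6458i (modulus 4.7958). The spectral radius is the largest modulus: r(A) = sqrt(23) ≈ 4.7958. (Cross-check: r(A) ≤ ||A||_2 ≈ 6.4142; equality holds whenever A is normal, though it can also hold for some non-normal A.)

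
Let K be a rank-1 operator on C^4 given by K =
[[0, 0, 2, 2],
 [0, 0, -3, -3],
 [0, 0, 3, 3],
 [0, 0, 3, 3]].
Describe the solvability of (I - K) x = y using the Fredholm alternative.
(I - K) is invertible (det(I - K) = -5 ≠ 0), so for every y in C^4 the equation (I - K) x = y has a unique solution.

K has rank 1, so it is an outer product K = u v^T: every row of K is a multiple of one row vector. Reading off the entries, u = (-2, 3, -3, -3) and v = (0, 0, -1, -1) (row i of K equals u_i·v^T). A rank-one matrix u v^T satisfies K u = u (v·u) and kills the (3)-dimensional subspace v^⊥, so its characteristic polynomial is lambda^3 (lambda - v·u) with v·u = tr K = 6. Hence the eigenvalues of I - K are 1 (multiplicity 3) and 1 - (6) = -5, so det(I - K) = -5. (Direct check: I - K =
[[1, 0, -2, -2],
 [0, 1, 3, 3],
 [0, 0, -2, -3],
 [0, 0, -3, -2]]
has determinant -5.) The finite-dimensional Fredholm alternative says: either (I - K) is invertible, or ker(I - K) ≠ {0} and then range(I - K) = ker((I - K)^*)^⊥, with dim ker(I - K) = dim ker((I - K)^*). Since det(I - K) ≠ 0, 1 is not an eigenvalue of K and ker(I - K) = {0}, so we are in the first case: for every y there is a unique x = (I - K)^(-1) y. Explicitly, by the Sherman–Morrison formula, (I - u v^T)^(-1) = I + u v^T/(1 - v·u), i.e. (I - K)^(-1) = I + K/(-5).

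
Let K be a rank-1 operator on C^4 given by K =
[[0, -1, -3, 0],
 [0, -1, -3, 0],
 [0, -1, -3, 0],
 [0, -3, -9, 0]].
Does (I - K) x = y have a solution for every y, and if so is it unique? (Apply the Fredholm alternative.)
(I - K) is invertible (det(I - K) = 5 ≠ 0), so for every y in C^4 the equation (I - K) x = y has a unique solution.

K has rank 1, so it is an outer product K = u v^T: every row of K is a multiple of one row vector. Reading off the entries, u = (1, 1, 1, 3) and v = (0, -1, -3, 0) (row i of K equals u_i·v^T). A rank-one matrix u v^T satisfies K u = u (v·u) and kills the (3)-dimensional subspace v^⊥, so its characteristic polynomial is lambda^3 (lambda - v·u) with v·u = tr K = -4. Hence the eigenvalues of I - K are 1 (multiplicity 3) and 1 - (-4) = 5, so det(I - K) = 5. (Direct check: I - K =
[[1, 1, 3, 0],
 [0, 2, 3, 0],
 [0, 1, 4, 0],
 [0, 3, 9, 1]]
has determinant 5.) The finite-dimensional Fredholm alternative says: either (I - K) is invertible, or ker(I - K) ≠ {0} and then range(I - K) = ker((I - K)^*)^⊥, with dim ker(I - K) = dim ker((I - K)^*). Since det(I - K) ≠ 0, 1 is not an eigenvalue of K and ker(I - K) = {0}, so we are in the first case: for every y there is a unique x = (I - K)^(-1) y. Explicitly, by the Sherman–Morrison formula, (I - u v^T)^(-1) = I + u v^T/(1 - v·u), i.e. (I - K)^(-1) = I + K/(5).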